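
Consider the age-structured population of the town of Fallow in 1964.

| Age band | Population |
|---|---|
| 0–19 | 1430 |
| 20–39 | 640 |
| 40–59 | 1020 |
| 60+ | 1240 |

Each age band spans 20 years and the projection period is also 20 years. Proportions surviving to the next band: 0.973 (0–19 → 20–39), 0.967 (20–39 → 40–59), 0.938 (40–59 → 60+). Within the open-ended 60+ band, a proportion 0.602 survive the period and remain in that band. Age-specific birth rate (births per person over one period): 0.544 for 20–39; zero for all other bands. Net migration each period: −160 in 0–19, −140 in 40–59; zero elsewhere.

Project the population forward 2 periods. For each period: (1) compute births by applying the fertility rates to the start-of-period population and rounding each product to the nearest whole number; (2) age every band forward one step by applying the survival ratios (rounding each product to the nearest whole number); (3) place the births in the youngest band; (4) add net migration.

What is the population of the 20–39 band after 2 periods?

Let band 1 be 0–19 through band 4 = 60+.
— Period 1 —
Births: 640 * 0.544 = 348
Band 2: 1430 * 0.973 = 1391
Band 3: 640 * 0.967 = 619
Band 4: 1020 * 0.938 + 1240 * 0.602 = 957 + 746 = 1703
Net migration: Band 1 − 160 → 188; Band 3 − 140 → 479
Population now: 0–19=188, 20–39=1391, 40–59=479, 60+=1703
— Period 2 —
Births: 1391 * 0.544 = 757
Band 2: 188 * 0.973 = 183
Band 3: 1391 * 0.967 = 1345
Band 4: 479 * 0.938 + 1703 * 0.602 = 449 + 1025 = 1474
Net migration: Band 1 − 160 → 597; Band 3 − 140 → 1205
Population now: 0–19=597, 20–39=183, 40–59=1205, 60+=1474

183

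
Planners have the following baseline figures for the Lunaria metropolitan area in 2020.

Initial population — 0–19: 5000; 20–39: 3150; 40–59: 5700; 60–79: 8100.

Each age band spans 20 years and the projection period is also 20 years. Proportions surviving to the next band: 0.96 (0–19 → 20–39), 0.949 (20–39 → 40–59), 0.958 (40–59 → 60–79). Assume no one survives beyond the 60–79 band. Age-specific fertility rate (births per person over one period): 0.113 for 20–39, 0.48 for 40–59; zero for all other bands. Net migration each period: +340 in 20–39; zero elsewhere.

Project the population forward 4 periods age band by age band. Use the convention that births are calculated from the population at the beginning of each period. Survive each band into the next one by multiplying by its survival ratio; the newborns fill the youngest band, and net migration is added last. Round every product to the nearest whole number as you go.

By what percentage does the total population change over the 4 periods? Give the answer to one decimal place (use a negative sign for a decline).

-55.0

Call the groups 1 to 4, youngest first.
— Period 1 —
Births: 3150 × 0.113 = 356, 5700 × 0.48 = 2736 — total 3092
Group 2: 5000 × 0.96 = 4800
Group 3: 3150 × 0.949 = 2989
Group 4: 5700 × 0.958 = 5461
Net migration: Group 2 + 340 → 5140
Population now: 0–19=3092, 20–39=5140, 40–59=2989, 60–79=5461
— Period 2 —
Births: 5140 × 0.113 = 581, 2989 × 0.48 = 1435 — total 2016
Group 2: 3092 × 0.96 = 2968
Group 3: 5140 × 0.949 = 4878
Group 4: 2989 × 0.958 = 2863
Net migration: Group 2 + 340 → 3308
Population now: 0–19=2016, 20–39=3308, 40–59=4878, 60–79=2863
— Period 3 —
Births: 3308 × 0.113 = 374, 4878 × 0.48 = 2341 — total 2715
Group 2: 2016 × 0.96 = 1935
Group 3: 3308 × 0.949 = 3139
Group 4: 4878 × 0.958 = 4673
Net migration: Group 2 + 340 → 2275
Population now: 0–19=2715, 20–39=2275, 40–59=3139, 60–79=4673
— Period 4 —
Births: 2275 × 0.113 = 257, 3139 × 0.48 = 1507 — total 1764
Group 2: 2715 × 0.96 = 2606
Group 3: 2275 × 0.949 = 2159
Group 4: 3139 × 0.958 = 3007
Net migration: Group 2 + 340 → 2946
Population now: 0–19=1764, 20–39=2946, 40–59=2159, 60–79=3007
Total: 21950 → 9876; change = -12074; percentage change = -55.0%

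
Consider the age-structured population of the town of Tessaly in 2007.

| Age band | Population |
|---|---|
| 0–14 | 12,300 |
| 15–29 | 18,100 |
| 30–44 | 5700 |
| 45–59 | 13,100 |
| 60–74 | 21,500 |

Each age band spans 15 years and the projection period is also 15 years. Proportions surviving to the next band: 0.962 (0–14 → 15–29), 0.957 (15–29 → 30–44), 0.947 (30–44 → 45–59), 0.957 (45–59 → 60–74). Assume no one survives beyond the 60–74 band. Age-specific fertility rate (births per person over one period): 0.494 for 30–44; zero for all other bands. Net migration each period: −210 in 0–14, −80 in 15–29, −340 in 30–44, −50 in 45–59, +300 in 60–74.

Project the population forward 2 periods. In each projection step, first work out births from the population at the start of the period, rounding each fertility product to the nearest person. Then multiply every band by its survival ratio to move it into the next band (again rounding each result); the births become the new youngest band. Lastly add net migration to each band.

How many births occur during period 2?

8389

(Groups numbered youngest = 1 to oldest = 5.)
After projecting period 1:
Births: 5700 × 0.494 = 2816
Group 2: 12300 × 0.962 = 11833
Group 3: 18100 × 0.957 = 17322
Group 4: 5700 × 0.947 = 5398
Group 5: 13100 × 0.957 = 12537
Net migration: Group 1 − 210 → 2606; Group 2 − 80 → 11753; Group 3 − 340 → 16982; Group 4 − 50 → 5348; Group 5 + 300 → 12837
Giving 2606 / 11753 / 16982 / 5348 / 12837.
After projecting period 2:
Births: 16982 × 0.494 = 8389
Group 2: 2606 × 0.962 = 2507
Group 3: 11753 × 0.957 = 11248
Group 4: 16982 × 0.947 = 16082
Group 5: 5348 × 0.957 = 5118
Net migration: Group 1 − 210 → 8179; Group 2 − 80 → 2427; Group 3 − 340 → 10908; Group 4 − 50 → 16032; Group 5 + 300 → 5418
Giving 8179 / 2427 / 10908 / 16032 / 5418.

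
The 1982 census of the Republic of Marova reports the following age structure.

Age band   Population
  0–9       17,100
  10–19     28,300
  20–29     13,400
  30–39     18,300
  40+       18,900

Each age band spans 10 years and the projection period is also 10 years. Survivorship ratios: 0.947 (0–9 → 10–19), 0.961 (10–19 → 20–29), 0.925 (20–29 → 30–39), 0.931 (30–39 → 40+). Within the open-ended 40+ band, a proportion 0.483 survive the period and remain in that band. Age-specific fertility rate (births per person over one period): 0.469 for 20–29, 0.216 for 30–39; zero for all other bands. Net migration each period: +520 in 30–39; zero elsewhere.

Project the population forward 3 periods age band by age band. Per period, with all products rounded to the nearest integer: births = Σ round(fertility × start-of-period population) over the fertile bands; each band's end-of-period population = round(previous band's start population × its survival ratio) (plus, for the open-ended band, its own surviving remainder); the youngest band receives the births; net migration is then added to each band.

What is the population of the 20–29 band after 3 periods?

9317

Numbering the groups 1..5 from youngest to oldest:
[period 1]
Births: 13400 × 0.469 = 6285, 18300 × 0.216 = 3953 → 10238
Group 2: 17100 × 0.947 = 16194
Group 3: 28300 × 0.961 = 27196
Group 4: 13400 × 0.925 = 12395
Group 5: 18300 × 0.931 + 18900 × 0.483 = 17037 + 9129 = 26166
Net migration: Group 4 + 520 → 12915
Population now: 0–9=10238, 10–19=16194, 20–29=27196, 30–39=12915, 40+=26166
[period 2]
Births: 27196 × 0.469 = 12755, 12915 × 0.216 = 2790 → 15545
Group 2: 10238 × 0.947 = 9695
Group 3: 16194 × 0.961 = 15562
Group 4: 27196 × 0.925 = 25156
Group 5: 12915 × 0.931 + 26166 × 0.483 = 12024 + 12638 = 24662
Net migration: Group 4 + 520 → 25676
Population now: 0–9=15545, 10–19=9695, 20–29=15562, 30–39=25676, 40+=24662
[period 3]
Births: 15562 × 0.469 = 7299, 25676 × 0.216 = 5546 → 12845
Group 2: 15545 × 0.947 = 14721
Group 3: 9695 × 0.961 = 9317
Group 4: 15562 × 0.925 = 14395
Group 5: 25676 × 0.931 + 24662 × 0.483 = 23904 + 11912 = 35816
Net migration: Group 4 + 520 → 14915
Population now: 0–9=12845, 10–19=14721, 20–29=9317, 30–39=14915, 40+=35816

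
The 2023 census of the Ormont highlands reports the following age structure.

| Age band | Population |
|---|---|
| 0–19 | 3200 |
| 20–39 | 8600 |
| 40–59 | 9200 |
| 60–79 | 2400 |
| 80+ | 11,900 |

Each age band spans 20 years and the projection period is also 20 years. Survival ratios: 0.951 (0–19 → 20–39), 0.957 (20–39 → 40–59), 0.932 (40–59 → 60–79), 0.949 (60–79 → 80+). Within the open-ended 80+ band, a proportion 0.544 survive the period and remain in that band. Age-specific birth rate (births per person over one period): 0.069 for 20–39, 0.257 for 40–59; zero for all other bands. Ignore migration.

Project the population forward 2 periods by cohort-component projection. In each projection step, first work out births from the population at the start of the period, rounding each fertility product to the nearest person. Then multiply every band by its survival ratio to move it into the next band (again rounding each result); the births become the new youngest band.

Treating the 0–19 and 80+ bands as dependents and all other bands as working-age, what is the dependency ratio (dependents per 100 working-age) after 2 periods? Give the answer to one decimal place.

113.7

— Period 1 —
Births: 8600 * 0.069 = 593, 9200 * 0.257 = 2364 → 2957
20–39: 3200 * 0.951 = 3043
40–59: 8600 * 0.957 = 8230
60–79: 9200 * 0.932 = 8574
80+: 2400 * 0.949 + 11900 * 0.544 = 2278 + 6474 = 8752
Giving 2957 / 3043 / 8230 / 8574 / 8752.
— Period 2 —
Births: 3043 * 0.069 = 210, 8230 * 0.257 = 2115 → 2325
20–39: 2957 * 0.951 = 2812
40–59: 3043 * 0.957 = 2912
60–79: 8230 * 0.932 = 7670
80+: 8574 * 0.949 + 8752 * 0.544 = 8137 + 4761 = 12898
Giving 2325 / 2812 / 2912 / 7670 / 12898.
Dependents (band 0–19 + band 80+) = 2325 + 12898 = 15223; working-age = 13394; ratio = 15223/13394 × 100 = 113.7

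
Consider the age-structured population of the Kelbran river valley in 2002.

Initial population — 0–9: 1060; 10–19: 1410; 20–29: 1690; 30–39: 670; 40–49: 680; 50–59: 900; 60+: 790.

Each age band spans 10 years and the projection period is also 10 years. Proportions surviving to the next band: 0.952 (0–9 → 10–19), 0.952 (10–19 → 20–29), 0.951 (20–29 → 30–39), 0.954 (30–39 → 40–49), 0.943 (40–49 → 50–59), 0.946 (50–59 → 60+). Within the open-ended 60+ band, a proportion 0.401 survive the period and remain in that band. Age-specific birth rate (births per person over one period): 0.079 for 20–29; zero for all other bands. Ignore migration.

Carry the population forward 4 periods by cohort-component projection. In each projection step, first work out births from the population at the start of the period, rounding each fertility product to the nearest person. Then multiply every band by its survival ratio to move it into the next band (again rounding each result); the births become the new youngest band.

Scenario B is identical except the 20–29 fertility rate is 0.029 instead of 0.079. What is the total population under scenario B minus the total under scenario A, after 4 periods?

[period 1]
Births: 1690 × 0.079 = 134
10–19: 1060 × 0.952 = 1009
20–29: 1410 × 0.952 = 1342
30–39: 1690 × 0.951 = 1607
40–49: 670 × 0.954 = 639
50–59: 680 × 0.943 = 641
60+: 900 × 0.946 + 790 × 0.401 = 851 + 317 = 1168
→ [134, 1009, 1342, 1607, 639, 641, 1168]
[period 2]
Births: 1342 × 0.079 = 106
10–19: 134 × 0.952 = 128
20–29: 1009 × 0.952 = 961
30–39: 1342 × 0.951 = 1276
40–49: 1607 × 0.954 = 1533
50–59: 639 × 0.943 = 603
60+: 641 × 0.946 + 1168 × 0.401 = 606 + 468 = 1074
→ [106, 128, 961, 1276, 1533, 603, 1074]
[period 3]
Births: 961 × 0.079 = 76
10–19: 106 × 0.952 = 101
20–29: 128 × 0.952 = 122
30–39: 961 × 0.951 = 914
40–49: 1276 × 0.954 = 1217
50–59: 1533 × 0.943 = 1446
60+: 603 × 0.946 + 1074 × 0.401 = 570 + 431 = 1001
→ [76, 101, 122, 914, 1217, 1446, 1001]
[period 4]
Births: 122 × 0.079 = 10
10–19: 76 × 0.952 = 72
20–29: 101 × 0.952 = 96
30–39: 122 × 0.951 = 116
40–49: 914 × 0.954 = 872
50–59: 1217 × 0.943 = 1148
60+: 1446 × 0.946 + 1001 × 0.401 = 1368 + 401 = 1769
→ [10, 72, 96, 116, 872, 1148, 1769]
Scenario A total after 4 periods: 4083
Scenario B projection —
[period 1]
Births: 1690 × 0.029 = 49
10–19: 1060 × 0.952 = 1009
20–29: 1410 × 0.952 = 1342
30–39: 1690 × 0.951 = 1607
40–49: 670 × 0.954 = 639
50–59: 680 × 0.943 = 641
60+: 900 × 0.946 + 790 × 0.401 = 851 + 317 = 1168
→ [49, 1009, 1342, 1607, 639, 641, 1168]
[period 2]
Births: 1342 × 0.029 = 39
10–19: 49 × 0.952 = 47
20–29: 1009 × 0.952 = 961
30–39: 1342 × 0.951 = 1276
40–49: 1607 × 0.954 = 1533
50–59: 639 × 0.943 = 603
60+: 641 × 0.946 + 1168 × 0.401 = 606 + 468 = 1074
→ [39, 47, 961, 1276, 1533, 603, 1074]
[period 3]
Births: 961 × 0.029 = 28
10–19: 39 × 0.952 = 37
20–29: 47 × 0.952 = 45
30–39: 961 × 0.951 = 914
40–49: 1276 × 0.954 = 1217
50–59: 1533 × 0.943 = 1446
60+: 603 × 0.946 + 1074 × 0.401 = 570 + 431 = 1001
→ [28, 37, 45, 914, 1217, 1446, 1001]
[period 4]
Births: 45 × 0.029 = 1
10–19: 28 × 0.952 = 27
20–29: 37 × 0.952 = 35
30–39: 45 × 0.951 = 43
40–49: 914 × 0.954 = 872
50–59: 1217 × 0.943 = 1148
60+: 1446 × 0.946 + 1001 × 0.401 = 1368 + 401 = 1769
→ [1, 27, 35, 43, 872, 1148, 1769]
Scenario B total after 4 periods: 3895
Difference B − A = 3895 − 4083 = -188

-188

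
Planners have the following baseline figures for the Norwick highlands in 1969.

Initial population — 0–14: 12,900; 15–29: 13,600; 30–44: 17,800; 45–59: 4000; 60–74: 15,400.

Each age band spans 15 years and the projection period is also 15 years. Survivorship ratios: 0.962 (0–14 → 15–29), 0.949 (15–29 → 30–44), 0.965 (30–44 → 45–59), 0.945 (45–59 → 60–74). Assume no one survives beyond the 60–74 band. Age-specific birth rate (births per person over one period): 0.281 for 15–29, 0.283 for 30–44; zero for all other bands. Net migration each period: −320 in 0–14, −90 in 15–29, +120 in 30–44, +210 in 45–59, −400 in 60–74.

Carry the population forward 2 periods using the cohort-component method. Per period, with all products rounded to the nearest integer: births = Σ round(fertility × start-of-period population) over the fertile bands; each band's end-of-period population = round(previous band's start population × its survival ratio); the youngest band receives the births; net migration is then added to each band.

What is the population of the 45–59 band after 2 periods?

Period 1:
Births: 13600 * 0.281 = 3822, 17800 * 0.283 = 5037 ⇒ total 8859
15–29: 12900 * 0.962 = 12410
30–44: 13600 * 0.949 = 12906
45–59: 17800 * 0.965 = 17177
60–74: 4000 * 0.945 = 3780
Net migration: 0–14 − 320 → 8539; 15–29 − 90 → 12320; 30–44 + 120 → 13026; 45–59 + 210 → 17387; 60–74 − 400 → 3380
Giving 8539 / 12320 / 13026 / 17387 / 3380.
Period 2:
Births: 12320 * 0.281 = 3462, 13026 * 0.283 = 3686 ⇒ total 7148
15–29: 8539 * 0.962 = 8215
30–44: 12320 * 0.949 = 11692
45–59: 13026 * 0.965 = 12570
60–74: 17387 * 0.945 = 16431
Net migration: 0–14 − 320 → 6828; 15–29 − 90 → 8125; 30–44 + 120 → 11812; 45–59 + 210 → 12780; 60–74 − 400 → 16031
Giving 6828 / 8125 / 11812 / 12780 / 16031.

12780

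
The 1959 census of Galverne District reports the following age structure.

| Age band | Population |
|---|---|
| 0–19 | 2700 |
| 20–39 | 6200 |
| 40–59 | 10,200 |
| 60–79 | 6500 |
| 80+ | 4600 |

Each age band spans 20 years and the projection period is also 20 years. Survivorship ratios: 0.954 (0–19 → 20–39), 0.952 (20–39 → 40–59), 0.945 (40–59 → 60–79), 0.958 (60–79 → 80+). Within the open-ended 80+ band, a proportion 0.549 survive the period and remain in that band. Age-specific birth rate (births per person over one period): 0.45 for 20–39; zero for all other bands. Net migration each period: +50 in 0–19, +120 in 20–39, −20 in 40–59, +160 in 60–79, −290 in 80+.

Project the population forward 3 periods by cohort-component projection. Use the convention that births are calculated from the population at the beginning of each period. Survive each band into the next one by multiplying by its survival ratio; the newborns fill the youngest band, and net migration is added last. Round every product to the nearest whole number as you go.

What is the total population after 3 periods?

[period 1]
Births: 6200 × 0.45 = 2790
20–39: 2700 × 0.954 = 2576
40–59: 6200 × 0.952 = 5902
60–79: 10200 × 0.945 = 9639
80+: 6500 × 0.958 + 4600 × 0.549 = 6227 + 2525 = 8752
Net migration: 0–19 + 50 → 2840; 20–39 + 120 → 2696; 40–59 − 20 → 5882; 60–79 + 160 → 9799; 80+ − 290 → 8462
→ [2840, 2696, 5882, 9799, 8462]
[period 2]
Births: 2696 × 0.45 = 1213
20–39: 2840 × 0.954 = 2709
40–59: 2696 × 0.952 = 2567
60–79: 5882 × 0.945 = 5558
80+: 9799 × 0.958 + 8462 × 0.549 = 9387 + 4646 = 14033
Net migration: 0–19 + 50 → 1263; 20–39 + 120 → 2829; 40–59 − 20 → 2547; 60–79 + 160 → 5718; 80+ − 290 → 13743
→ [1263, 2829, 2547, 5718, 13743]
[period 3]
Births: 2829 × 0.45 = 1273
20–39: 1263 × 0.954 = 1205
40–59: 2829 × 0.952 = 2693
60–79: 2547 × 0.945 = 2407
80+: 5718 × 0.958 + 13743 × 0.549 = 5478 + 7545 = 13023
Net migration: 0–19 + 50 → 1323; 20–39 + 120 → 1325; 40–59 − 20 → 2673; 60–79 + 160 → 2567; 80+ − 290 → 12733
→ [1323, 1325, 2673, 2567, 12733]
Total after period 3: 1323 + 1325 + 2673 + 2567 + 12733 = 20621

20621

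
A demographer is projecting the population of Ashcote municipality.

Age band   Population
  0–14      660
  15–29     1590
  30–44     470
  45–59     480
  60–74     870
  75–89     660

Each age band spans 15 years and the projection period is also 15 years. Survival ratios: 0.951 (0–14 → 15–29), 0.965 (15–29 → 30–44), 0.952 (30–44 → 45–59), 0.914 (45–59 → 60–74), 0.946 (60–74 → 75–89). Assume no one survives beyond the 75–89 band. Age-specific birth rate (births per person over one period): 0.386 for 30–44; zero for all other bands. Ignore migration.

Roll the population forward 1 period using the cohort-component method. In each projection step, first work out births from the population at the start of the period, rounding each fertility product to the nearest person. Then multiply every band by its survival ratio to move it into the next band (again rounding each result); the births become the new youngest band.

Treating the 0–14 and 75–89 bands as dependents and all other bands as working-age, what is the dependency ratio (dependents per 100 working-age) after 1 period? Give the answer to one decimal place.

Period 1:
Births: 470 × 0.386 = 181
15–29: 660 × 0.951 = 628
30–44: 1590 × 0.965 = 1534
45–59: 470 × 0.952 = 447
60–74: 480 × 0.914 = 439
75–89: 870 × 0.946 = 823
Population now: 0–14=181, 15–29=628, 30–44=1534, 45–59=447, 60–74=439, 75–89=823
Dependents (band 0–14 + band 75–89) = 181 + 823 = 1004; working-age = 3048; ratio = 1004/3048 × 100 = 32.9

32.9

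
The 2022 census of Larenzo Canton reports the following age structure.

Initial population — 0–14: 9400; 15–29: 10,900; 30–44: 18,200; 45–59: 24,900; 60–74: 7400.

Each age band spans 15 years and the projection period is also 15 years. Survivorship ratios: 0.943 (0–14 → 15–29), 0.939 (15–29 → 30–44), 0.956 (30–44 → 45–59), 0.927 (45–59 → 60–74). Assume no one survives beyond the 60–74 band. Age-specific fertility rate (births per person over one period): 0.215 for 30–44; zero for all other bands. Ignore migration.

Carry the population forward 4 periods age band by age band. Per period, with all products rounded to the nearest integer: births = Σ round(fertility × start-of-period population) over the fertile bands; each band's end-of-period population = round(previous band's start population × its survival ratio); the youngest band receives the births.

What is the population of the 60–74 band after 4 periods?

Period 1:
Births: 18200 * 0.215 = 3913
15–29: 9400 * 0.943 = 8864
30–44: 10900 * 0.939 = 10235
45–59: 18200 * 0.956 = 17399
60–74: 24900 * 0.927 = 23082
End of period: [3913, 8864, 10235, 17399, 23082]
Period 2:
Births: 10235 * 0.215 = 2201
15–29: 3913 * 0.943 = 3690
30–44: 8864 * 0.939 = 8323
45–59: 10235 * 0.956 = 9785
60–74: 17399 * 0.927 = 16129
End of period: [2201, 3690, 8323, 9785, 16129]
Period 3:
Births: 8323 * 0.215 = 1789
15–29: 2201 * 0.943 = 2076
30–44: 3690 * 0.939 = 3465
45–59: 8323 * 0.956 = 7957
60–74: 9785 * 0.927 = 9071
End of period: [1789, 2076, 3465, 7957, 9071]
Period 4:
Births: 3465 * 0.215 = 745
15–29: 1789 * 0.943 = 1687
30–44: 2076 * 0.939 = 1949
45–59: 3465 * 0.956 = 3313
60–74: 7957 * 0.927 = 7376
End of period: [745, 1687, 1949, 3313, 7376]

7376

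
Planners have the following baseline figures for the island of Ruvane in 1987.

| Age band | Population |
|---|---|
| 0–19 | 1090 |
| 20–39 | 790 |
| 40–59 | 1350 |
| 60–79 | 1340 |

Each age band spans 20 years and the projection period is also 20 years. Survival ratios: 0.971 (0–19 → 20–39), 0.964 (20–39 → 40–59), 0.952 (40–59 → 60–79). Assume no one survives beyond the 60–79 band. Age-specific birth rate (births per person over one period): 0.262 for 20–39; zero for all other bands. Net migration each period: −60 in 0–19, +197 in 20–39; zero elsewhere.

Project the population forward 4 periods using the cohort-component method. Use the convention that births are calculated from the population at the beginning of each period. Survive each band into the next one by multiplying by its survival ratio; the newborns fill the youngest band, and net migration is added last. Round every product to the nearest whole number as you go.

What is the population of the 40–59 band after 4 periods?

442

[period 1]
Births: 790 * 0.262 = 207
20–39: 1090 * 0.971 = 1058
40–59: 790 * 0.964 = 762
60–79: 1350 * 0.952 = 1285
Net migration: 0–19 − 60 → 147; 20–39 + 197 → 1255
→ [147, 1255, 762, 1285]
[period 2]
Births: 1255 * 0.262 = 329
20–39: 147 * 0.971 = 143
40–59: 1255 * 0.964 = 1210
60–79: 762 * 0.952 = 725
Net migration: 0–19 − 60 → 269; 20–39 + 197 → 340
→ [269, 340, 1210, 725]
[period 3]
Births: 340 * 0.262 = 89
20–39: 269 * 0.971 = 261
40–59: 340 * 0.964 = 328
60–79: 1210 * 0.952 = 1152
Net migration: 0–19 − 60 → 29; 20–39 + 197 → 458
→ [29, 458, 328, 1152]
[period 4]
Births: 458 * 0.262 = 120
20–39: 29 * 0.971 = 28
40–59: 458 * 0.964 = 442
60–79: 328 * 0.952 = 312
Net migration: 0–19 − 60 → 60; 20–39 + 197 → 225
→ [60, 225, 442, 312]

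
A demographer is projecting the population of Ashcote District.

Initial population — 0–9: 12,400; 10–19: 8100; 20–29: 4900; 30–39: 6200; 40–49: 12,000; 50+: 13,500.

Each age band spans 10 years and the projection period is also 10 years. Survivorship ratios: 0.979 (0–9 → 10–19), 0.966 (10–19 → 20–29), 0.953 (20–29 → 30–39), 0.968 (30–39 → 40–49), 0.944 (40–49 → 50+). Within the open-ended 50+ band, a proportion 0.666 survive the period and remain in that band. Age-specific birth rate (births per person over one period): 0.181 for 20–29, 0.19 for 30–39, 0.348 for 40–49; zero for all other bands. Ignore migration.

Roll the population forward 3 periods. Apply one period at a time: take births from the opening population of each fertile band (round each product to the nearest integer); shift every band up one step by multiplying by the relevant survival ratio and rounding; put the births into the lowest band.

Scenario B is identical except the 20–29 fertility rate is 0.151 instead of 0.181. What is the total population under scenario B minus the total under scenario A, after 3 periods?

Call the groups 1 to 6, youngest first.
— Period 1 —
Births: 4900 × 0.181 = 887  |  6200 × 0.19 = 1178  |  12000 × 0.348 = 4176 ⇒ total 6241
Group 2: 12400 × 0.979 = 12140
Group 3: 8100 × 0.966 = 7825
Group 4: 4900 × 0.953 = 4670
Group 5: 6200 × 0.968 = 6002
Group 6: 12000 × 0.944 + 13500 × 0.666 = 11328 + 8991 = 20319
Population now: 0–9=6241, 10–19=12140, 20–29=7825, 30–39=4670, 40–49=6002, 50+=20319
— Period 2 —
Births: 7825 × 0.181 = 1416  |  4670 × 0.19 = 887  |  6002 × 0.348 = 2089 ⇒ total 4392
Group 2: 6241 × 0.979 = 6110
Group 3: 12140 × 0.966 = 11727
Group 4: 7825 × 0.953 = 7457
Group 5: 4670 × 0.968 = 4521
Group 6: 6002 × 0.944 + 20319 × 0.666 = 5666 + 13532 = 19198
Population now: 0–9=4392, 10–19=6110, 20–29=11727, 30–39=7457, 40–49=4521, 50+=19198
— Period 3 —
Births: 11727 × 0.181 = 2123  |  7457 × 0.19 = 1417  |  4521 × 0.348 = 1573 ⇒ total 5113
Group 2: 4392 × 0.979 = 4300
Group 3: 6110 × 0.966 = 5902
Group 4: 11727 × 0.953 = 11176
Group 5: 7457 × 0.968 = 7218
Group 6: 4521 × 0.944 + 19198 × 0.666 = 4268 + 12786 = 17054
Population now: 0–9=5113, 10–19=4300, 20–29=5902, 30–39=11176, 40–49=7218, 50+=17054
Scenario A total after 3 periods: 50763
Scenario B projection —
— Period 1 —
Births: 4900 × 0.151 = 740  |  6200 × 0.19 = 1178  |  12000 × 0.348 = 4176 ⇒ total 6094
Group 2: 12400 × 0.979 = 12140
Group 3: 8100 × 0.966 = 7825
Group 4: 4900 × 0.953 = 4670
Group 5: 6200 × 0.968 = 6002
Group 6: 12000 × 0.944 + 13500 × 0.666 = 11328 + 8991 = 20319
Population now: 0–9=6094, 10–19=12140, 20–29=7825, 30–39=4670, 40–49=6002, 50+=20319
— Period 2 —
Births: 7825 × 0.151 = 1182  |  4670 × 0.19 = 887  |  6002 × 0.348 = 2089 ⇒ total 4158
Group 2: 6094 × 0.979 = 5966
Group 3: 12140 × 0.966 = 11727
Group 4: 7825 × 0.953 = 7457
Group 5: 4670 × 0.968 = 4521
Group 6: 6002 × 0.944 + 20319 × 0.666 = 5666 + 13532 = 19198
Population now: 0–9=4158, 10–19=5966, 20–29=11727, 30–39=7457, 40–49=4521, 50+=19198
— Period 3 —
Births: 11727 × 0.151 = 1771  |  7457 × 0.19 = 1417  |  4521 × 0.348 = 1573 ⇒ total 4761
Group 2: 4158 × 0.979 = 4071
Group 3: 5966 × 0.966 = 5763
Group 4: 11727 × 0.953 = 11176
Group 5: 7457 × 0.968 = 7218
Group 6: 4521 × 0.944 + 19198 × 0.666 = 4268 + 12786 = 17054
Population now: 0–9=4761, 10–19=4071, 20–29=5763, 30–39=11176, 40–49=7218, 50+=17054
Scenario B total after 3 periods: 50043
Difference B − A = 50043 − 50763 = -720

-720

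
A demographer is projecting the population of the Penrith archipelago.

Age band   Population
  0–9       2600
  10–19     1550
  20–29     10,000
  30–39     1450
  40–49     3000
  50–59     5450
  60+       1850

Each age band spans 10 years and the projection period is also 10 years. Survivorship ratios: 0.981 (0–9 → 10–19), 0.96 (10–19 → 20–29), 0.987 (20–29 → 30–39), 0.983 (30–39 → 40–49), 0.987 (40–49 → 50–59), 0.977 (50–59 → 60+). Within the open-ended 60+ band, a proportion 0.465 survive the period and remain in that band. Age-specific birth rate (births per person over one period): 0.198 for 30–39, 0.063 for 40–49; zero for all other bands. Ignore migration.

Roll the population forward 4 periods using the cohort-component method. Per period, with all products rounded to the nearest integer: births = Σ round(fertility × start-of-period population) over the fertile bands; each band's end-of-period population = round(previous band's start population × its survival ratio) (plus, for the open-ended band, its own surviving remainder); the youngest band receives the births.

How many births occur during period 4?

570

Call the groups 1 to 7, youngest first.
After projecting period 1:
Births: 1450 × 0.198 = 287  |  3000 × 0.063 = 189 → total 476
Group 2: 2600 × 0.981 = 2551
Group 3: 1550 × 0.96 = 1488
Group 4: 10000 × 0.987 = 9870
Group 5: 1450 × 0.983 = 1425
Group 6: 3000 × 0.987 = 2961
Group 7: 5450 × 0.977 + 1850 × 0.465 = 5325 + 860 = 6185
Population now: 0–9=476, 10–19=2551, 20–29=1488, 30–39=9870, 40–49=1425, 50–59=2961, 60+=6185
After projecting period 2:
Births: 9870 × 0.198 = 1954  |  1425 × 0.063 = 90 → total 2044
Group 2: 476 × 0.981 = 467
Group 3: 2551 × 0.96 = 2449
Group 4: 1488 × 0.987 = 1469
Group 5: 9870 × 0.983 = 9702
Group 6: 1425 × 0.987 = 1406
Group 7: 2961 × 0.977 + 6185 × 0.465 = 2893 + 2876 = 5769
Population now: 0–9=2044, 10–19=467, 20–29=2449, 30–39=1469, 40–49=9702, 50–59=1406, 60+=5769
After projecting period 3:
Births: 1469 × 0.198 = 291  |  9702 × 0.063 = 611 → total 902
Group 2: 2044 × 0.981 = 2005
Group 3: 467 × 0.96 = 448
Group 4: 2449 × 0.987 = 2417
Group 5: 1469 × 0.983 = 1444
Group 6: 9702 × 0.987 = 9576
Group 7: 1406 × 0.977 + 5769 × 0.465 = 1374 + 2683 = 4057
Population now: 0–9=902, 10–19=2005, 20–29=448, 30–39=2417, 40–49=1444, 50–59=9576, 60+=4057
After projecting period 4:
Births: 2417 × 0.198 = 479  |  1444 × 0.063 = 91 → total 570
Group 2: 902 × 0.981 = 885
Group 3: 2005 × 0.96 = 1925
Group 4: 448 × 0.987 = 442
Group 5: 2417 × 0.983 = 2376
Group 6: 1444 × 0.987 = 1425
Group 7: 9576 × 0.977 + 4057 × 0.465 = 9356 + 1887 = 11243
Population now: 0–9=570, 10–19=885, 20–29=1925, 30–39=442, 40–49=2376, 50–59=1425, 60+=11243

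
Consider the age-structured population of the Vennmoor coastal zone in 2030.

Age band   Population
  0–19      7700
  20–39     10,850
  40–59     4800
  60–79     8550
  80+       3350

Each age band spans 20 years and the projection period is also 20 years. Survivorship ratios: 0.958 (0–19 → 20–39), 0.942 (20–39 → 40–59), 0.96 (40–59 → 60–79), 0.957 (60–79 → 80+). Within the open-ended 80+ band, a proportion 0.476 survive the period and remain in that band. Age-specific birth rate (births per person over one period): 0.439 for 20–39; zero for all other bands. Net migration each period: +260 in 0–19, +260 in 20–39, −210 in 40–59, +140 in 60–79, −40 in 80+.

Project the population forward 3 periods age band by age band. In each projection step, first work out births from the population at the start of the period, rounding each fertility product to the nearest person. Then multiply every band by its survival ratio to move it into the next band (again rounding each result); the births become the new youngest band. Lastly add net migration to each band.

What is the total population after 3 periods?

Numbering the groups 1..5 from youngest to oldest:
After projecting period 1:
Births: 10850 × 0.439 = 4763
Group 2: 7700 × 0.958 = 7377
Group 3: 10850 × 0.942 = 10221
Group 4: 4800 × 0.96 = 4608
Group 5: 8550 × 0.957 + 3350 × 0.476 = 8182 + 1595 = 9777
Net migration: Group 1 + 260 → 5023; Group 2 + 260 → 7637; Group 3 − 210 → 10011; Group 4 + 140 → 4748; Group 5 − 40 → 9737
End of period: [5023, 7637, 10011, 4748, 9737]
After projecting period 2:
Births: 7637 × 0.439 = 3353
Group 2: 5023 × 0.958 = 4812
Group 3: 7637 × 0.942 = 7194
Group 4: 10011 × 0.96 = 9611
Group 5: 4748 × 0.957 + 9737 × 0.476 = 4544 + 4635 = 9179
Net migration: Group 1 + 260 → 3613; Group 2 + 260 → 5072; Group 3 − 210 → 6984; Group 4 + 140 → 9751; Group 5 − 40 → 9139
End of period: [3613, 5072, 6984, 9751, 9139]
After projecting period 3:
Births: 5072 × 0.439 = 2227
Group 2: 3613 × 0.958 = 3461
Group 3: 5072 × 0.942 = 4778
Group 4: 6984 × 0.96 = 6705
Group 5: 9751 × 0.957 + 9139 × 0.476 = 9332 + 4350 = 13682
Net migration: Group 1 + 260 → 2487; Group 2 + 260 → 3721; Group 3 − 210 → 4568; Group 4 + 140 → 6845; Group 5 − 40 → 13642
End of period: [2487, 3721, 4568, 6845, 13642]
Total after period 3: 2487 + 3721 + 4568 + 6845 + 13642 = 31263

31263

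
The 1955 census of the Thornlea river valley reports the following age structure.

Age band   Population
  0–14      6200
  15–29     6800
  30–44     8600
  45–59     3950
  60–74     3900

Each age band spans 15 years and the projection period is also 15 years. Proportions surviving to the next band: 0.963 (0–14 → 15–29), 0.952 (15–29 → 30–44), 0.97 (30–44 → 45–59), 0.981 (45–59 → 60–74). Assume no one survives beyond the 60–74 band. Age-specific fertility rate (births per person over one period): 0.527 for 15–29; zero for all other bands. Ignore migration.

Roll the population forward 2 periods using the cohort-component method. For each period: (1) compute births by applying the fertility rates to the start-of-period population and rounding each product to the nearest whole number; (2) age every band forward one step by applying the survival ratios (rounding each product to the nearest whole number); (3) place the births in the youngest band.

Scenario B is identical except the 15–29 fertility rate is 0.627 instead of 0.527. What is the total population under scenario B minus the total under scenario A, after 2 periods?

1252

Let group 1 be 0–14 through group 5 = 60–74.
— Period 1 —
Births: 6800 * 0.527 = 3584
Group 2: 6200 * 0.963 = 5971
Group 3: 6800 * 0.952 = 6474
Group 4: 8600 * 0.97 = 8342
Group 5: 3950 * 0.981 = 3875
Giving 3584 / 5971 / 6474 / 8342 / 3875.
— Period 2 —
Births: 5971 * 0.527 = 3147
Group 2: 3584 * 0.963 = 3451
Group 3: 5971 * 0.952 = 5684
Group 4: 6474 * 0.97 = 6280
Group 5: 8342 * 0.981 = 8184
Giving 3147 / 3451 / 5684 / 6280 / 8184.
Scenario A total after 2 periods: 26746
Scenario B projection —
— Period 1 —
Births: 6800 * 0.627 = 4264
Group 2: 6200 * 0.963 = 5971
Group 3: 6800 * 0.952 = 6474
Group 4: 8600 * 0.97 = 8342
Group 5: 3950 * 0.981 = 3875
Giving 4264 / 5971 / 6474 / 8342 / 3875.
— Period 2 —
Births: 5971 * 0.627 = 3744
Group 2: 4264 * 0.963 = 4106
Group 3: 5971 * 0.952 = 5684
Group 4: 6474 * 0.97 = 6280
Group 5: 8342 * 0.981 = 8184
Giving 3744 / 4106 / 5684 / 6280 / 8184.
Scenario B total after 2 periods: 27998
Difference B − A = 27998 − 26746 = 1252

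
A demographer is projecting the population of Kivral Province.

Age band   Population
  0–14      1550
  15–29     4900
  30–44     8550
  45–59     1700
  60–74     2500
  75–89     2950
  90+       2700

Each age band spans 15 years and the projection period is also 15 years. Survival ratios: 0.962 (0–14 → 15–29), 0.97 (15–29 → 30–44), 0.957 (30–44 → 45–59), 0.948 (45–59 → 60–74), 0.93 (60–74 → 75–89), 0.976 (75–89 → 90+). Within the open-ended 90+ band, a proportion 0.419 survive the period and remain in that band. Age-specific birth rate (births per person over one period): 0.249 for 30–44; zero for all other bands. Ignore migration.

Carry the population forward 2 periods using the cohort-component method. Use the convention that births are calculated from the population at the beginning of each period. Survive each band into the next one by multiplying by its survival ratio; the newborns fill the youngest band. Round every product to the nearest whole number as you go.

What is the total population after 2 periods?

Call the bands 1 to 7, youngest first.
— Period 1 —
Births: 8550 × 0.249 = 2129
Band 2: 1550 × 0.962 = 1491
Band 3: 4900 × 0.97 = 4753
Band 4: 8550 × 0.957 = 8182
Band 5: 1700 × 0.948 = 1612
Band 6: 2500 × 0.93 = 2325
Band 7: 2950 × 0.976 + 2700 × 0.419 = 2879 + 1131 = 4010
Giving 2129 / 1491 / 4753 / 8182 / 1612 / 2325 / 4010.
— Period 2 —
Births: 4753 × 0.249 = 1183
Band 2: 2129 × 0.962 = 2048
Band 3: 1491 × 0.97 = 1446
Band 4: 4753 × 0.957 = 4549
Band 5: 8182 × 0.948 = 7757
Band 6: 1612 × 0.93 = 1499
Band 7: 2325 × 0.976 + 4010 × 0.419 = 2269 + 1680 = 3949
Giving 1183 / 2048 / 1446 / 4549 / 7757 / 1499 / 3949.
Total after period 2: 1183 + 2048 + 1446 + 4549 + 7757 + 1499 + 3949 = 22431

22431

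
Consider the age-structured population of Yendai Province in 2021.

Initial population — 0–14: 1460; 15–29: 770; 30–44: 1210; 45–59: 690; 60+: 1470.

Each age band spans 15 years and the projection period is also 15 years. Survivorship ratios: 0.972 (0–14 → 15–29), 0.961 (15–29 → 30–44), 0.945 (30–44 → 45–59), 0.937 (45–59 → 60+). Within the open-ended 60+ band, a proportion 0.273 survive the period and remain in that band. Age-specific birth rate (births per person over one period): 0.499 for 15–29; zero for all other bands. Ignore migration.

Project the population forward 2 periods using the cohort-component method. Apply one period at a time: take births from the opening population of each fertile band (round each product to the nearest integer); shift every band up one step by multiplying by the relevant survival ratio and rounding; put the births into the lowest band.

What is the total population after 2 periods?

Period 1.
Births: 770 × 0.499 = 384
15–29: 1460 × 0.972 = 1419
30–44: 770 × 0.961 = 740
45–59: 1210 × 0.945 = 1143
60+: 690 × 0.937 + 1470 × 0.273 = 647 + 401 = 1048
→ [384, 1419, 740, 1143, 1048]
Period 2.
Births: 1419 × 0.499 = 708
15–29: 384 × 0.972 = 373
30–44: 1419 × 0.961 = 1364
45–59: 740 × 0.945 = 699
60+: 1143 × 0.937 + 1048 × 0.273 = 1071 + 286 = 1357
→ [708, 373, 1364, 699, 1357]
Total after period 2: 708 + 373 + 1364 + 699 + 1357 = 4501

4501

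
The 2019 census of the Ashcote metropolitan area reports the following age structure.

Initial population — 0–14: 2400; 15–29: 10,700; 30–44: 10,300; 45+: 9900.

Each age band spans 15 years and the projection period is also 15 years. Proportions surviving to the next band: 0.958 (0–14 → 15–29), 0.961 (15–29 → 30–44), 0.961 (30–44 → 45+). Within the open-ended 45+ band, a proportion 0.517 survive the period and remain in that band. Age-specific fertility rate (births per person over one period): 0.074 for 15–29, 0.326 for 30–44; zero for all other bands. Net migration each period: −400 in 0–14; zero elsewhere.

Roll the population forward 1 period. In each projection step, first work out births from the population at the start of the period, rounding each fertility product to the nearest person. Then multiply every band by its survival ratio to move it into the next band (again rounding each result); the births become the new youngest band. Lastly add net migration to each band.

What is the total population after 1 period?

31348

Numbering the groups 1..4 from youngest to oldest:
[period 1]
Births: 10700 * 0.074 = 792, 10300 * 0.326 = 3358 ⇒ total 4150
Group 2: 2400 * 0.958 = 2299
Group 3: 10700 * 0.961 = 10283
Group 4: 10300 * 0.961 + 9900 * 0.517 = 9898 + 5118 = 15016
Net migration: Group 1 − 400 → 3750
Population now: 0–14=3750, 15–29=2299, 30–44=10283, 45+=15016
Total after period 1: 3750 + 2299 + 10283 + 15016 = 31348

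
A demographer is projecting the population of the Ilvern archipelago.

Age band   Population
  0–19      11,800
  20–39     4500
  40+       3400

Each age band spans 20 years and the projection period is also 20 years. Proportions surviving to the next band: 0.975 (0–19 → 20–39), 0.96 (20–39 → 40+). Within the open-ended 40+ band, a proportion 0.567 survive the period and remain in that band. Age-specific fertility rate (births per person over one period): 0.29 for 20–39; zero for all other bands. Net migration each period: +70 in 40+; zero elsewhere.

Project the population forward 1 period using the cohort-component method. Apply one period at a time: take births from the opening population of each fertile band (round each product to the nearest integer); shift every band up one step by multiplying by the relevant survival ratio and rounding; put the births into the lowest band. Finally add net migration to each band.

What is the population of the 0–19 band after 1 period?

1305

After projecting period 1:
Births: 4500 × 0.29 = 1305
20–39: 11800 × 0.975 = 11505
40+: 4500 × 0.96 + 3400 × 0.567 = 4320 + 1928 = 6248
Net migration: 40+ + 70 → 6318
Population now: 0–19=1305, 20–39=11505, 40+=6318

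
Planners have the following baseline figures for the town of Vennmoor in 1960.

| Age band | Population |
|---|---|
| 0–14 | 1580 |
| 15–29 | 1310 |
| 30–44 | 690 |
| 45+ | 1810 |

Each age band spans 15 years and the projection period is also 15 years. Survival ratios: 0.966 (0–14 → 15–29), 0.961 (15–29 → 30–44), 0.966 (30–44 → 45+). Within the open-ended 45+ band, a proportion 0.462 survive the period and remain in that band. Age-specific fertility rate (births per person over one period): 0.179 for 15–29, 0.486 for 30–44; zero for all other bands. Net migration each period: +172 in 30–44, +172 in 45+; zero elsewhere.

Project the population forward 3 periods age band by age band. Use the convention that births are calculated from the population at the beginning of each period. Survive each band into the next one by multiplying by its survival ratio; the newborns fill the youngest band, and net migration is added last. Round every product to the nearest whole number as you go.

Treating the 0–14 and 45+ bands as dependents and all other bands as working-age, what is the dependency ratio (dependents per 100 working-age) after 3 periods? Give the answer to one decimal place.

Call the groups 1 to 4, youngest first.
— Period 1 —
Births: 1310 * 0.179 = 234  |  690 * 0.486 = 335 — total 569
Group 2: 1580 * 0.966 = 1526
Group 3: 1310 * 0.961 = 1259
Group 4: 690 * 0.966 + 1810 * 0.462 = 667 + 836 = 1503
Net migration: Group 3 + 172 → 1431; Group 4 + 172 → 1675
Population now: 0–14=569, 15–29=1526, 30–44=1431, 45+=1675
— Period 2 —
Births: 1526 * 0.179 = 273  |  1431 * 0.486 = 695 — total 968
Group 2: 569 * 0.966 = 550
Group 3: 1526 * 0.961 = 1466
Group 4: 1431 * 0.966 + 1675 * 0.462 = 1382 + 774 = 2156
Net migration: Group 3 + 172 → 1638; Group 4 + 172 → 2328
Population now: 0–14=968, 15–29=550, 30–44=1638, 45+=2328
— Period 3 —
Births: 550 * 0.179 = 98  |  1638 * 0.486 = 796 — total 894
Group 2: 968 * 0.966 = 935
Group 3: 550 * 0.961 = 529
Group 4: 1638 * 0.966 + 2328 * 0.462 = 1582 + 1076 = 2658
Net migration: Group 3 + 172 → 701; Group 4 + 172 → 2830
Population now: 0–14=894, 15–29=935, 30–44=701, 45+=2830
Dependents (band 0–14 + band 45+) = 894 + 2830 = 3724; working-age = 1636; ratio = 3724/1636 × 100 = 227.6

227.6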